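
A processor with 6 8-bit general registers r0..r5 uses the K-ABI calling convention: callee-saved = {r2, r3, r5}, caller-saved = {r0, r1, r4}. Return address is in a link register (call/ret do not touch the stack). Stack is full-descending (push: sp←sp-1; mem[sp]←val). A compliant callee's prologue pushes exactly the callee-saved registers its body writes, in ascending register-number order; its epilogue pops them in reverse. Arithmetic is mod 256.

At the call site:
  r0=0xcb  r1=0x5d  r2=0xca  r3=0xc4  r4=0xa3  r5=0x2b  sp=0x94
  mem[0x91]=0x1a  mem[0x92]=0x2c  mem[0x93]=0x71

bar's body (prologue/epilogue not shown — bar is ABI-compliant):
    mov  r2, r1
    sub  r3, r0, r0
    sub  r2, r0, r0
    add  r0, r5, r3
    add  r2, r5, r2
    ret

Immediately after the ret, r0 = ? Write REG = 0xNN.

REG = 0x2b

prologue: push r2 → mem[0x93]=0xca, sp=0x93
prologue: push r3 → mem[0x92]=0xc4, sp=0x92
body[0] mov  r2, r1 → r2=0x5d
body[1] sub  r3, r0, r0 → r3=0x00
body[2] sub  r2, r0, r0 → r2=0x00
body[3] add  r0, r5, r3 → r0=0x2b
body[4] add  r2, r5, r2 → r2=0x2b
epilogue: pop r3=0xc4, sp=0x93
epilogue: pop r2=0xca, sp=0x94
r0 is caller-saved → body value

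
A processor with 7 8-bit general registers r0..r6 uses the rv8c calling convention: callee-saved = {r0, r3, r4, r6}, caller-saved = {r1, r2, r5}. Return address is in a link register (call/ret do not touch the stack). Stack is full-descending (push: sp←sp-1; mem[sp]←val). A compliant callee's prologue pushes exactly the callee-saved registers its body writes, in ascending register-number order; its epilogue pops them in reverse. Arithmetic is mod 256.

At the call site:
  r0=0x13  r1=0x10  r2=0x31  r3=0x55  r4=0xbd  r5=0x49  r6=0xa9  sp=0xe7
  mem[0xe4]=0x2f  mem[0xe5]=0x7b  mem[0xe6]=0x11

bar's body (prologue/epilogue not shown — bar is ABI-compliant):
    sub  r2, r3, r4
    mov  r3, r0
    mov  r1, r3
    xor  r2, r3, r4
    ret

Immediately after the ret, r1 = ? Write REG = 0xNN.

REG = 0x13

prologue: push r3 -> mem[0xe6]=0x55, sp=0xe6
body[0] sub  r2, r3, r4 -> r2=0x98
body[1] mov  r3, r0 -> r3=0x13
body[2] mov  r1, r3 -> r1=0x13
body[3] xor  r2, r3, r4 -> r2=0xae
epilogue: pop r3=0x55, sp=0xe7
r1 is caller-saved -> body value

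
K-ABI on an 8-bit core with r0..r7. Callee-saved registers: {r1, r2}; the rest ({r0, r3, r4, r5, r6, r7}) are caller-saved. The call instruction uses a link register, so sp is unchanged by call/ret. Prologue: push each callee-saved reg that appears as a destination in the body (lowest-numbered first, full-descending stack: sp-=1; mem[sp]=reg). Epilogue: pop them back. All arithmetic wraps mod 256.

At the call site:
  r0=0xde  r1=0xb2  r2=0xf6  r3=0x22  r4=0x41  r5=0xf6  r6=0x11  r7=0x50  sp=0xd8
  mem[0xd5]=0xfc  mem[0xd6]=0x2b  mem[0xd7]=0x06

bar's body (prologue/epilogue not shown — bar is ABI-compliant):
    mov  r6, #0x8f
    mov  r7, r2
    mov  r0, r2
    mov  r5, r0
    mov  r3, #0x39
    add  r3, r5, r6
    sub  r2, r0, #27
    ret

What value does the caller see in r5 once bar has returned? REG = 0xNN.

REG = 0xf6

prologue: push r2 -> mem[0xd7]=0xf6, sp=0xd7
body[0] mov  r6, #0x8f -> r6=0x8f
body[1] mov  r7, r2 -> r7=0xf6
body[2] mov  r0, r2 -> r0=0xf6
body[3] mov  r5, r0 -> r5=0xf6
body[4] mov  r3, #0x39 -> r3=0x39
body[5] add  r3, r5, r6 -> r3=0x85
body[6] sub  r2, r0, #27 -> r2=0xdb
epilogue: pop r2=0xf6, sp=0xd8
r5 is caller-saved -> body value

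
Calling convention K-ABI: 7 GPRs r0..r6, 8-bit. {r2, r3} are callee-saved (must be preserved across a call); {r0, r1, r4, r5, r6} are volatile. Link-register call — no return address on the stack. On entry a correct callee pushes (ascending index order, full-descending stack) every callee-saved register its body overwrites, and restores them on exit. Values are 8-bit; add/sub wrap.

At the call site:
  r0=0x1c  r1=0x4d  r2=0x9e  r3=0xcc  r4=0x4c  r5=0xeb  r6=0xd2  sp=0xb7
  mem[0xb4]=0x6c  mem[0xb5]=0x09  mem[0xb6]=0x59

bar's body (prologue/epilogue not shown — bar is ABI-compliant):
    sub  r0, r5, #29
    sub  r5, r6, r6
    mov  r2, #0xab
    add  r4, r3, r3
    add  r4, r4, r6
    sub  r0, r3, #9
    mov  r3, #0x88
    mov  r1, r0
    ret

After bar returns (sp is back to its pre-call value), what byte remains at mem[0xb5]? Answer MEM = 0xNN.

prologue: push r2 → mem[0xb6]=0x9e, sp=0xb6
prologue: push r3 → mem[0xb5]=0xcc, sp=0xb5
body[0] sub  r0, r5, #29 → r0=0xce
body[1] sub  r5, r6, r6 → r5=0x00
body[2] mov  r2, #0xab → r2=0xab
body[3] add  r4, r3, r3 → r4=0x98
body[4] add  r4, r4, r6 → r4=0x6a
body[5] sub  r0, r3, #9 → r0=0xc3
body[6] mov  r3, #0x88 → r3=0x88
body[7] mov  r1, r0 → r1=0xc3
epilogue: pop r3=0xcc, sp=0xb6
epilogue: pop r2=0x9e, sp=0xb7
prologue pushed ['r2', 'r3'] at ['0xb6', '0xb5']

MEM = 0xcc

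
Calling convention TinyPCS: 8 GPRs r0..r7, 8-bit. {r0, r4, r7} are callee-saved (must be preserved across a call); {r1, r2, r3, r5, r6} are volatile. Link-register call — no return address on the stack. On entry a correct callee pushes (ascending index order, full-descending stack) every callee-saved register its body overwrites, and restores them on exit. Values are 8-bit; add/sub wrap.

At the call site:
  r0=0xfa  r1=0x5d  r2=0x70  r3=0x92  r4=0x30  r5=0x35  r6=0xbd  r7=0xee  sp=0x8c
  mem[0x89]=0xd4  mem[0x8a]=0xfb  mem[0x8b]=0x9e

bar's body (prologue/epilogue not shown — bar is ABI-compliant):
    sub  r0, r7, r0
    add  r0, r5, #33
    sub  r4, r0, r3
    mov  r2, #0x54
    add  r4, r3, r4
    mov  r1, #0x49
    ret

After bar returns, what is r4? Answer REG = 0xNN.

prologue: push r0 → mem[0x8b]=0xfa, sp=0x8b
prologue: push r4 → mem[0x8a]=0x30, sp=0x8a
body[0] sub  r0, r7, r0 → r0=0xf4
body[1] add  r0, r5, #33 → r0=0x56
body[2] sub  r4, r0, r3 → r4=0xc4
body[3] mov  r2, #0x54 → r2=0x54
body[4] add  r4, r3, r4 → r4=0x56
body[5] mov  r1, #0x49 → r1=0x49
epilogue: pop r4=0x30, sp=0x8b
epilogue: pop r0=0xfa, sp=0x8c
r4 is callee-saved → restored

REG = 0x30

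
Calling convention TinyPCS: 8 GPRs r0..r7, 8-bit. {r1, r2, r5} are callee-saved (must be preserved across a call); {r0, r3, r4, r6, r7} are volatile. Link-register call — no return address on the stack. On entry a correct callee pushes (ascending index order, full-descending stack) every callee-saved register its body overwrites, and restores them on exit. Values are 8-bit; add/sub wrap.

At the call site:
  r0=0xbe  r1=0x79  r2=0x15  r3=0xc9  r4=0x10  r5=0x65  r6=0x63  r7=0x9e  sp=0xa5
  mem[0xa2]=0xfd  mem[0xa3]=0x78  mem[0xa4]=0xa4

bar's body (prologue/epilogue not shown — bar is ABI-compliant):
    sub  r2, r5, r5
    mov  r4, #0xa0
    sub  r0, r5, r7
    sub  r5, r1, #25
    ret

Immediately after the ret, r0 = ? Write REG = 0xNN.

prologue: push r2 → mem[0xa4]=0x15, sp=0xa4
prologue: push r5 → mem[0xa3]=0x65, sp=0xa3
body[0] sub  r2, r5, r5 → r2=0x00
body[1] mov  r4, #0xa0 → r4=0xa0
body[2] sub  r0, r5, r7 → r0=0xc7
body[3] sub  r5, r1, #25 → r5=0x60
epilogue: pop r5=0x65, sp=0xa4
epilogue: pop r2=0x15, sp=0xa5
r0 is caller-saved → body value

REG = 0xc7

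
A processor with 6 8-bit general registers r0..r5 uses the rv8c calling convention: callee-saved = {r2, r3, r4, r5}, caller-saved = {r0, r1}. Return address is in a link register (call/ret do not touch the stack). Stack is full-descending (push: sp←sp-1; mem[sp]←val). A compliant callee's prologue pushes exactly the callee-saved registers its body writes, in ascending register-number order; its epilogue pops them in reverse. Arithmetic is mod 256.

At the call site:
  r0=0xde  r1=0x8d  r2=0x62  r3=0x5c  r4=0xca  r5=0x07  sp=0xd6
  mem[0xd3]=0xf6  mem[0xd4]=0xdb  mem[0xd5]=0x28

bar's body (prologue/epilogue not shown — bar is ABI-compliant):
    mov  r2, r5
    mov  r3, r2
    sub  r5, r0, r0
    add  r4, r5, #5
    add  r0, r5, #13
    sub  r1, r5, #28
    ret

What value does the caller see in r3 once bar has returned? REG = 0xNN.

prologue: push r2 -> mem[0xd5]=0x62, sp=0xd5
prologue: push r3 -> mem[0xd4]=0x5c, sp=0xd4
prologue: push r4 -> mem[0xd3]=0xca, sp=0xd3
prologue: push r5 -> mem[0xd2]=0x07, sp=0xd2
body[0] mov  r2, r5 -> r2=0x07
body[1] mov  r3, r2 -> r3=0x07
body[2] sub  r5, r0, r0 -> r5=0x00
body[3] add  r4, r5, #5 -> r4=0x05
body[4] add  r0, r5, #13 -> r0=0x0d
body[5] sub  r1, r5, #28 -> r1=0xe4
epilogue: pop r5=0x07, sp=0xd3
epilogue: pop r4=0xca, sp=0xd4
epilogue: pop r3=0x5c, sp=0xd5
epilogue: pop r2=0x62, sp=0xd6
r3 is callee-saved -> restored

REG = 0x5c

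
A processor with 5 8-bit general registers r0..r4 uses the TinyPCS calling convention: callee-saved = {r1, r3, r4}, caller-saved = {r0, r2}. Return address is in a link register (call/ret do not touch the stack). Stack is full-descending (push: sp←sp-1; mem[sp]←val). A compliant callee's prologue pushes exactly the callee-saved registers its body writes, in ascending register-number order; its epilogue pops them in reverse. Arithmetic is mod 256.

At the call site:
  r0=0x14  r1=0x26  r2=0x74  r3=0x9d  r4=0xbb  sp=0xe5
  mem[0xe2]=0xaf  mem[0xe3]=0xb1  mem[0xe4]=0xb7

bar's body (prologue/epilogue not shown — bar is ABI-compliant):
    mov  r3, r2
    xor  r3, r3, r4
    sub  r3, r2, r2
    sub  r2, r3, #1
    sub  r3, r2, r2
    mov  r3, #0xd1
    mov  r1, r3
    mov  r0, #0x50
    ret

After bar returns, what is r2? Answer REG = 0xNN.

prologue: push r1 → mem[0xe4]=0x26, sp=0xe4
prologue: push r3 → mem[0xe3]=0x9d, sp=0xe3
body[0] mov  r3, r2 → r3=0x74
body[1] xor  r3, r3, r4 → r3=0xcf
body[2] sub  r3, r2, r2 → r3=0x00
body[3] sub  r2, r3, #1 → r2=0xff
body[4] sub  r3, r2, r2 → r3=0x00
body[5] mov  r3, #0xd1 → r3=0xd1
body[6] mov  r1, r3 → r1=0xd1
body[7] mov  r0, #0x50 → r0=0x50
epilogue: pop r3=0x9d, sp=0xe4
epilogue: pop r1=0x26, sp=0xe5
r2 is caller-saved → body value

REG = 0xff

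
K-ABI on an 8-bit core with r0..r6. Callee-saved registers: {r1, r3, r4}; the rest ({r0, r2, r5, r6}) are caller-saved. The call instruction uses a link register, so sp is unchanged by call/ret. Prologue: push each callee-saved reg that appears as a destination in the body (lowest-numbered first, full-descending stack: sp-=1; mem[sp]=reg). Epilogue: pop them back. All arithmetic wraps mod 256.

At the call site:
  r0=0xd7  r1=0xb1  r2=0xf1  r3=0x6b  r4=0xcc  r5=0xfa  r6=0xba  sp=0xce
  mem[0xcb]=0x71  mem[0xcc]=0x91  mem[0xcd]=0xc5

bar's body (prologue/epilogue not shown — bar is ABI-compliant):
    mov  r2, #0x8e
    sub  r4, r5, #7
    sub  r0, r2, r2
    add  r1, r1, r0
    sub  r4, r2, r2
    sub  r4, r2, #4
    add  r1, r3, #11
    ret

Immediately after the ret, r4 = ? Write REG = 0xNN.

prologue: push r1 → mem[0xcd]=0xb1, sp=0xcd
prologue: push r4 → mem[0xcc]=0xcc, sp=0xcc
body[0] mov  r2, #0x8e → r2=0x8e
body[1] sub  r4, r5, #7 → r4=0xf3
body[2] sub  r0, r2, r2 → r0=0x00
body[3] add  r1, r1, r0 → r1=0xb1
body[4] sub  r4, r2, r2 → r4=0x00
body[5] sub  r4, r2, #4 → r4=0x8a
body[6] add  r1, r3, #11 → r1=0x76
epilogue: pop r4=0xcc, sp=0xcd
epilogue: pop r1=0xb1, sp=0xce
r4 is callee-saved → restored

REG = 0xcc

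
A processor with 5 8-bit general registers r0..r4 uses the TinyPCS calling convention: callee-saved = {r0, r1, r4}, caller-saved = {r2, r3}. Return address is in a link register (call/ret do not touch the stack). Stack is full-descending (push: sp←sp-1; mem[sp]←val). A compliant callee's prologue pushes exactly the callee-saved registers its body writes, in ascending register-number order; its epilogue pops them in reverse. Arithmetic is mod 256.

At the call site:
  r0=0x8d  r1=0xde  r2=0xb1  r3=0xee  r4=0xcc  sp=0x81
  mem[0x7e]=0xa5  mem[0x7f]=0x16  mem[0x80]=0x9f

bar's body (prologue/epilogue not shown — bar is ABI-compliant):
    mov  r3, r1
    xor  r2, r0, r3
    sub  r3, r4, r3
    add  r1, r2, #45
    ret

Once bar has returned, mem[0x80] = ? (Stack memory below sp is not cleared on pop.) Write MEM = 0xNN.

MEM = 0xde

prologue: push r1 -> mem[0x80]=0xde, sp=0x80
body[0] mov  r3, r1 -> r3=0xde
body[1] xor  r2, r0, r3 -> r2=0x53
body[2] sub  r3, r4, r3 -> r3=0xee
body[3] add  r1, r2, #45 -> r1=0x80
epilogue: pop r1=0xde, sp=0x81
prologue pushed ['r1'] at ['0x80']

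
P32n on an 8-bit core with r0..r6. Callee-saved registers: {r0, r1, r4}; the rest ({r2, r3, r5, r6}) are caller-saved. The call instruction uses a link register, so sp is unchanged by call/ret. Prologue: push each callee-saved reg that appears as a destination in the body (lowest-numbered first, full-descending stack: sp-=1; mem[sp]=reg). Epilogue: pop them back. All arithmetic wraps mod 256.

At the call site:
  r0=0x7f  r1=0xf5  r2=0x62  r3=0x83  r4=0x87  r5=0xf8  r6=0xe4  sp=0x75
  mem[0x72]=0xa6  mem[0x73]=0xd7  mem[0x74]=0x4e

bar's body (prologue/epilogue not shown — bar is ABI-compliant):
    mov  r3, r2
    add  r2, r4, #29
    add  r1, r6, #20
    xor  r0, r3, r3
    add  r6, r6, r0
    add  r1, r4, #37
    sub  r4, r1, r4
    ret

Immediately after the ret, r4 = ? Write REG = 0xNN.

REG = 0x87

prologue: push r0 → mem[0x74]=0x7f, sp=0x74
prologue: push r1 → mem[0x73]=0xf5, sp=0x73
prologue: push r4 → mem[0x72]=0x87, sp=0x72
body[0] mov  r3, r2 → r3=0x62
body[1] add  r2, r4, #29 → r2=0xa4
body[2] add  r1, r6, #20 → r1=0xf8
body[3] xor  r0, r3, r3 → r0=0x00
body[4] add  r6, r6, r0 → r6=0xe4
body[5] add  r1, r4, #37 → r1=0xac
body[6] sub  r4, r1, r4 → r4=0x25
epilogue: pop r4=0x87, sp=0x73
epilogue: pop r1=0xf5, sp=0x74
epilogue: pop r0=0x7f, sp=0x75
r4 is callee-saved → restored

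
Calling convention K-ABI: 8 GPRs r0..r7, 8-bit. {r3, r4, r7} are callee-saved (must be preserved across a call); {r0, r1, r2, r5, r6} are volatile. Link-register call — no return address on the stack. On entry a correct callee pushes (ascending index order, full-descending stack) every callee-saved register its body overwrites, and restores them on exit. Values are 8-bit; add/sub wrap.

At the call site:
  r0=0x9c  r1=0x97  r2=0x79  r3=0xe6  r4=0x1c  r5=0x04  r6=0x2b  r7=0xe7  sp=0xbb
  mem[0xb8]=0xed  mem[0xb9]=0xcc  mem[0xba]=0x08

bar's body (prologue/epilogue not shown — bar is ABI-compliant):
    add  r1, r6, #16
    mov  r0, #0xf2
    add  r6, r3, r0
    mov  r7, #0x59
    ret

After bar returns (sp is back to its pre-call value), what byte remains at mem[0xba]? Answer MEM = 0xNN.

MEM = 0xe7

prologue: push r7 → mem[0xba]=0xe7, sp=0xba
body[0] add  r1, r6, #16 → r1=0x3b
body[1] mov  r0, #0xf2 → r0=0xf2
body[2] add  r6, r3, r0 → r6=0xd8
body[3] mov  r7, #0x59 → r7=0x59
epilogue: pop r7=0xe7, sp=0xbb
prologue pushed ['r7'] at ['0xba']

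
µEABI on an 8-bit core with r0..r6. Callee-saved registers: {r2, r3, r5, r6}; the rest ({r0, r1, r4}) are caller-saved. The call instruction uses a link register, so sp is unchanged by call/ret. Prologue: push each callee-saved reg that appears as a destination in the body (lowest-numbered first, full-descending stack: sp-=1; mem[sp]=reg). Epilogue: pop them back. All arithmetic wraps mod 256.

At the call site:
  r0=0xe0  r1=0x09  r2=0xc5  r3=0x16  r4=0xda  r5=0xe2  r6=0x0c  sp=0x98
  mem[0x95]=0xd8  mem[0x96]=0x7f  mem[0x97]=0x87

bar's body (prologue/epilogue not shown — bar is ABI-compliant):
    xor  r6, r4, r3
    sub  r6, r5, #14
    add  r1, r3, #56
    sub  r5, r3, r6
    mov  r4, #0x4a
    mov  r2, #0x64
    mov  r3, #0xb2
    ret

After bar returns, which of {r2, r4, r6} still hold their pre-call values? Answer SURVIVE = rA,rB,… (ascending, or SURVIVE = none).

SURVIVE = r2,r6

prologue: push r2 -> mem[0x97]=0xc5, sp=0x97
prologue: push r3 -> mem[0x96]=0x16, sp=0x96
prologue: push r5 -> mem[0x95]=0xe2, sp=0x95
prologue: push r6 -> mem[0x94]=0x0c, sp=0x94
body[0] xor  r6, r4, r3 -> r6=0xcc
body[1] sub  r6, r5, #14 -> r6=0xd4
body[2] add  r1, r3, #56 -> r1=0x4e
body[3] sub  r5, r3, r6 -> r5=0x42
body[4] mov  r4, #0x4a -> r4=0x4a
body[5] mov  r2, #0x64 -> r2=0x64
body[6] mov  r3, #0xb2 -> r3=0xb2
epilogue: pop r6=0x0c, sp=0x95
epilogue: pop r5=0xe2, sp=0x96
epilogue: pop r3=0x16, sp=0x97
epilogue: pop r2=0xc5, sp=0x98
r2: callee-saved, written=True
r4: caller-saved, written=True
r6: callee-saved, written=True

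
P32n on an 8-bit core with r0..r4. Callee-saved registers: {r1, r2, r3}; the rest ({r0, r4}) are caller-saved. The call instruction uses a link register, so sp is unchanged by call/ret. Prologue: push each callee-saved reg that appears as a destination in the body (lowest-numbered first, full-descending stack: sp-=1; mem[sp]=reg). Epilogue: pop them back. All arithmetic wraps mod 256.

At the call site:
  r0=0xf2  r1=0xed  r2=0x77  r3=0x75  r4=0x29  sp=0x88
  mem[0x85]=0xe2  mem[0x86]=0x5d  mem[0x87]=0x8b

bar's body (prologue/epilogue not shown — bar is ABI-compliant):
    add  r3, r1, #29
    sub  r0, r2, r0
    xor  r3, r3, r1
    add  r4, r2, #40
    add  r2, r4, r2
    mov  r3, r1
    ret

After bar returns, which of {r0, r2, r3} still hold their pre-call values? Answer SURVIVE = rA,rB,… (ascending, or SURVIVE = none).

SURVIVE = r2,r3

prologue: push r2 → mem[0x87]=0x77, sp=0x87
prologue: push r3 → mem[0x86]=0x75, sp=0x86
body[0] add  r3, r1, #29 → r3=0x0a
body[1] sub  r0, r2, r0 → r0=0x85
body[2] xor  r3, r3, r1 → r3=0xe7
body[3] add  r4, r2, #40 → r4=0x9f
body[4] add  r2, r4, r2 → r2=0x16
body[5] mov  r3, r1 → r3=0xed
epilogue: pop r3=0x75, sp=0x87
epilogue: pop r2=0x77, sp=0x88
r0: caller-saved, written=True
r2: callee-saved, written=True
r3: callee-saved, written=True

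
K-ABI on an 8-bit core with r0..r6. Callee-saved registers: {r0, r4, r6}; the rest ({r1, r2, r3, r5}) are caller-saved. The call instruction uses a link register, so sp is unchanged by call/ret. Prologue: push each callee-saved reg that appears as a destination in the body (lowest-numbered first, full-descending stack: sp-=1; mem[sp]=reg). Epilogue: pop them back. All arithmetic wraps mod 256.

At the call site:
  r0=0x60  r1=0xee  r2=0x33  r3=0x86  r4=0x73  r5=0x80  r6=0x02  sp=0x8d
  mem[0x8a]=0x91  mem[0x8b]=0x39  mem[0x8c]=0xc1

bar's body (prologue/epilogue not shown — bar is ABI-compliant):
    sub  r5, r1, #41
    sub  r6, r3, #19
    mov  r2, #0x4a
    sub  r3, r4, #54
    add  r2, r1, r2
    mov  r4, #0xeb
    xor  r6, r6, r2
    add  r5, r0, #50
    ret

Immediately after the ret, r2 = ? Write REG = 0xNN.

REG = 0x38

prologue: push r4 -> mem[0x8c]=0x73, sp=0x8c
prologue: push r6 -> mem[0x8b]=0x02, sp=0x8b
body[0] sub  r5, r1, #41 -> r5=0xc5
body[1] sub  r6, r3, #19 -> r6=0x73
body[2] mov  r2, #0x4a -> r2=0x4a
body[3] sub  r3, r4, #54 -> r3=0x3d
body[4] add  r2, r1, r2 -> r2=0x38
body[5] mov  r4, #0xeb -> r4=0xeb
body[6] xor  r6, r6, r2 -> r6=0x4b
body[7] add  r5, r0, #50 -> r5=0x92
epilogue: pop r6=0x02, sp=0x8c
epilogue: pop r4=0x73, sp=0x8d
r2 is caller-saved -> body value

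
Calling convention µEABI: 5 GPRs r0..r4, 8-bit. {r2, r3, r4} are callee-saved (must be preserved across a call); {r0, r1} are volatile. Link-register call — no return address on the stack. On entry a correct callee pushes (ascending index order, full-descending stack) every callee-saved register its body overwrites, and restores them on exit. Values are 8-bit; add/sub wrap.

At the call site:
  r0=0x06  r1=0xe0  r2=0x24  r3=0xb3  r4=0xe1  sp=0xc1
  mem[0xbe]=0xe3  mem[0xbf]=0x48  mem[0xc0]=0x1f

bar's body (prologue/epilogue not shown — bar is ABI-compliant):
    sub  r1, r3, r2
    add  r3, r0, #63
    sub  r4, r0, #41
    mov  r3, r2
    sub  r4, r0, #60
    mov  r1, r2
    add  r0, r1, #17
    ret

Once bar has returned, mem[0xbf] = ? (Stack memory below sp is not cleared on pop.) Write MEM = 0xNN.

prologue: push r3 -> mem[0xc0]=0xb3, sp=0xc0
prologue: push r4 -> mem[0xbf]=0xe1, sp=0xbf
body[0] sub  r1, r3, r2 -> r1=0x8f
body[1] add  r3, r0, #63 -> r3=0x45
body[2] sub  r4, r0, #41 -> r4=0xdd
body[3] mov  r3, r2 -> r3=0x24
body[4] sub  r4, r0, #60 -> r4=0xca
body[5] mov  r1, r2 -> r1=0x24
body[6] add  r0, r1, #17 -> r0=0x35
epilogue: pop r4=0xe1, sp=0xc0
epilogue: pop r3=0xb3, sp=0xc1
prologue pushed ['r3', 'r4'] at ['0xc0', '0xbf']

MEM = 0xe1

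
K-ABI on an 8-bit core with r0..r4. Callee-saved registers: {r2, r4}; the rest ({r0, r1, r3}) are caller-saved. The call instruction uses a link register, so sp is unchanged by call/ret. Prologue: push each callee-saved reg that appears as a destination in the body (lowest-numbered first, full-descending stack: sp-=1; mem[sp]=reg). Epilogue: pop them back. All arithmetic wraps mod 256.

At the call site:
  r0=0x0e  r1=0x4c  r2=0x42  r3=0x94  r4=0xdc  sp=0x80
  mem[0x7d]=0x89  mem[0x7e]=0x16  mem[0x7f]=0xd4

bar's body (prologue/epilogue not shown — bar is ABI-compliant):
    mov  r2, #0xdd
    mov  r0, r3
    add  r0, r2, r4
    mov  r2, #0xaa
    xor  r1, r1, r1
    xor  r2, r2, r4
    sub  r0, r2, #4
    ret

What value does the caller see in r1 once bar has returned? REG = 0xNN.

REG = 0x00

prologue: push r2 → mem[0x7f]=0x42, sp=0x7f
body[0] mov  r2, #0xdd → r2=0xdd
body[1] mov  r0, r3 → r0=0x94
body[2] add  r0, r2, r4 → r0=0xb9
body[3] mov  r2, #0xaa → r2=0xaa
body[4] xor  r1, r1, r1 → r1=0x00
body[5] xor  r2, r2, r4 → r2=0x76
body[6] sub  r0, r2, #4 → r0=0x72
epilogue: pop r2=0x42, sp=0x80
r1 is caller-saved → body value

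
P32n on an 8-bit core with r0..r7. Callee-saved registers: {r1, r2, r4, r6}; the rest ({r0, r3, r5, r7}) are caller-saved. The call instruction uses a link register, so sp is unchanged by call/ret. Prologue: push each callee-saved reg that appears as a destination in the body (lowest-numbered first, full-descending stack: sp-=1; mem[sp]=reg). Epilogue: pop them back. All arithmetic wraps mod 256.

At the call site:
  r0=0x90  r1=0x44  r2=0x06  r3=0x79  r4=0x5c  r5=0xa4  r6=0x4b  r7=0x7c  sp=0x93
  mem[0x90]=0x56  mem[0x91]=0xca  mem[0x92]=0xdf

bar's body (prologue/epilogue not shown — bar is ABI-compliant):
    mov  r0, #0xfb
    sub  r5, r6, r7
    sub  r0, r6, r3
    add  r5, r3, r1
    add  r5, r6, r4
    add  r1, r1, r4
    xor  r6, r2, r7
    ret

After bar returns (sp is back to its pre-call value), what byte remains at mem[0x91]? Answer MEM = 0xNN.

MEM = 0x4b

prologue: push r1 → mem[0x92]=0x44, sp=0x92
prologue: push r6 → mem[0x91]=0x4b, sp=0x91
body[0] mov  r0, #0xfb → r0=0xfb
body[1] sub  r5, r6, r7 → r5=0xcf
body[2] sub  r0, r6, r3 → r0=0xd2
body[3] add  r5, r3, r1 → r5=0xbd
body[4] add  r5, r6, r4 → r5=0xa7
body[5] add  r1, r1, r4 → r1=0xa0
body[6] xor  r6, r2, r7 → r6=0x7a
epilogue: pop r6=0x4b, sp=0x92
epilogue: pop r1=0x44, sp=0x93
prologue pushed ['r1', 'r6'] at ['0x92', '0x91']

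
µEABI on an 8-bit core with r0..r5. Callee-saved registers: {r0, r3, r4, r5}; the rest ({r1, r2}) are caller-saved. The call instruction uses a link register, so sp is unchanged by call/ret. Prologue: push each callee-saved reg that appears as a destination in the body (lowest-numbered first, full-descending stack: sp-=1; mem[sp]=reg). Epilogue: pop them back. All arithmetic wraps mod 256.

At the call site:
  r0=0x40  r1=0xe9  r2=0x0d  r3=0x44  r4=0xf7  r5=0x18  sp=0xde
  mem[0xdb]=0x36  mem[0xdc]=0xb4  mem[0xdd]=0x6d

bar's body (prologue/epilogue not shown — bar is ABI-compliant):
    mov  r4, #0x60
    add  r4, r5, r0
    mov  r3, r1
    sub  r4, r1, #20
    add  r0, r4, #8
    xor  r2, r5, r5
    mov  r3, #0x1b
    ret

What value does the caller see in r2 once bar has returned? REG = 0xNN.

prologue: push r0 → mem[0xdd]=0x40, sp=0xdd
prologue: push r3 → mem[0xdc]=0x44, sp=0xdc
prologue: push r4 → mem[0xdb]=0xf7, sp=0xdb
body[0] mov  r4, #0x60 → r4=0x60
body[1] add  r4, r5, r0 → r4=0x58
body[2] mov  r3, r1 → r3=0xe9
body[3] sub  r4, r1, #20 → r4=0xd5
body[4] add  r0, r4, #8 → r0=0xdd
body[5] xor  r2, r5, r5 → r2=0x00
body[6] mov  r3, #0x1b → r3=0x1b
epilogue: pop r4=0xf7, sp=0xdc
epilogue: pop r3=0x44, sp=0xdd
epilogue: pop r0=0x40, sp=0xde
r2 is caller-saved → body value

REG = 0x00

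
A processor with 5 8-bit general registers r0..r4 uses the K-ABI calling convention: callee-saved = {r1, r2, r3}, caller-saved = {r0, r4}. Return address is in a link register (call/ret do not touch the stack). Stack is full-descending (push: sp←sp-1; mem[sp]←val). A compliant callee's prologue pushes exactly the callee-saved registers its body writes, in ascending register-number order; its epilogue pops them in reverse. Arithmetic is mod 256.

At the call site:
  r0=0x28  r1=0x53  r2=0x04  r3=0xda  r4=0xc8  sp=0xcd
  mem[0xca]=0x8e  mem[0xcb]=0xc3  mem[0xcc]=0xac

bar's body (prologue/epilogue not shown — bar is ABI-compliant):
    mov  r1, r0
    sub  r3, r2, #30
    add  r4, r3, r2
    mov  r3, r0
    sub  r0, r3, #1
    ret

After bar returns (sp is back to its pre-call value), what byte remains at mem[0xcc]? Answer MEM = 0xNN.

MEM = 0x53

prologue: push r1 → mem[0xcc]=0x53, sp=0xcc
prologue: push r3 → mem[0xcb]=0xda, sp=0xcb
body[0] mov  r1, r0 → r1=0x28
body[1] sub  r3, r2, #30 → r3=0xe6
body[2] add  r4, r3, r2 → r4=0xea
body[3] mov  r3, r0 → r3=0x28
body[4] sub  r0, r3, #1 → r0=0x27
epilogue: pop r3=0xda, sp=0xcc
epilogue: pop r1=0x53, sp=0xcd
prologue pushed ['r1', 'r3'] at ['0xcc', '0xcb']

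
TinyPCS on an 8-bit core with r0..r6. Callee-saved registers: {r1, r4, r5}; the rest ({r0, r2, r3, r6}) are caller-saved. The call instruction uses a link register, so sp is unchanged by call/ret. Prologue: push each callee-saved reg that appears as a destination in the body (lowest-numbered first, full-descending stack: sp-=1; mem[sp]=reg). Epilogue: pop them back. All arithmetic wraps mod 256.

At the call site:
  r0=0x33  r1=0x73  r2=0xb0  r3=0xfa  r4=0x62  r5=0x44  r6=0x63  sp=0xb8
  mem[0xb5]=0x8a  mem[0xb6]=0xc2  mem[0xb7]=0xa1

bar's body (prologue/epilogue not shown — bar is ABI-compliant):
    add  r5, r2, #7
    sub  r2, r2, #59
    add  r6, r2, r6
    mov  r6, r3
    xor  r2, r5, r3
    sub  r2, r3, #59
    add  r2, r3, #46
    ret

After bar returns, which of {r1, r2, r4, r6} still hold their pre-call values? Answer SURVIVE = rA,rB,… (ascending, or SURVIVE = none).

SURVIVE = r1,r4

prologue: push r5 → mem[0xb7]=0x44, sp=0xb7
body[0] add  r5, r2, #7 → r5=0xb7
body[1] sub  r2, r2, #59 → r2=0x75
body[2] add  r6, r2, r6 → r6=0xd8
body[3] mov  r6, r3 → r6=0xfa
body[4] xor  r2, r5, r3 → r2=0x4d
body[5] sub  r2, r3, #59 → r2=0xbf
body[6] add  r2, r3, #46 → r2=0x28
epilogue: pop r5=0x44, sp=0xb8
r1: callee-saved, written=False
r2: caller-saved, written=True
r4: callee-saved, written=False
r6: caller-saved, written=True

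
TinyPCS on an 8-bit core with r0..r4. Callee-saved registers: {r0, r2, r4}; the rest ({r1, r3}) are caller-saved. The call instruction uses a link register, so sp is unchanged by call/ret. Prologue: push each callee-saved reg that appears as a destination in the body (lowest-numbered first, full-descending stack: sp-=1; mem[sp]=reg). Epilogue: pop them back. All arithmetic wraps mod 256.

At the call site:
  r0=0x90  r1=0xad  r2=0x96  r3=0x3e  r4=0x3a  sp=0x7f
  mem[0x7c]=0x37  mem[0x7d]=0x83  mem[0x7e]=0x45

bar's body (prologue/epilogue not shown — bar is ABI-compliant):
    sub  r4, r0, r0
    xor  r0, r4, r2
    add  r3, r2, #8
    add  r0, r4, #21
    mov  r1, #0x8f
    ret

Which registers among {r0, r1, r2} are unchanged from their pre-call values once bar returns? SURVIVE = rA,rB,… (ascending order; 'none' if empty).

prologue: push r0 -> mem[0x7e]=0x90, sp=0x7e
prologue: push r4 -> mem[0x7d]=0x3a, sp=0x7d
body[0] sub  r4, r0, r0 -> r4=0x00
body[1] xor  r0, r4, r2 -> r0=0x96
body[2] add  r3, r2, #8 -> r3=0x9e
body[3] add  r0, r4, #21 -> r0=0x15
body[4] mov  r1, #0x8f -> r1=0x8f
epilogue: pop r4=0x3a, sp=0x7e
epilogue: pop r0=0x90, sp=0x7f
r0: callee-saved, written=True
r1: caller-saved, written=True
r2: callee-saved, written=False

SURVIVE = r0,r2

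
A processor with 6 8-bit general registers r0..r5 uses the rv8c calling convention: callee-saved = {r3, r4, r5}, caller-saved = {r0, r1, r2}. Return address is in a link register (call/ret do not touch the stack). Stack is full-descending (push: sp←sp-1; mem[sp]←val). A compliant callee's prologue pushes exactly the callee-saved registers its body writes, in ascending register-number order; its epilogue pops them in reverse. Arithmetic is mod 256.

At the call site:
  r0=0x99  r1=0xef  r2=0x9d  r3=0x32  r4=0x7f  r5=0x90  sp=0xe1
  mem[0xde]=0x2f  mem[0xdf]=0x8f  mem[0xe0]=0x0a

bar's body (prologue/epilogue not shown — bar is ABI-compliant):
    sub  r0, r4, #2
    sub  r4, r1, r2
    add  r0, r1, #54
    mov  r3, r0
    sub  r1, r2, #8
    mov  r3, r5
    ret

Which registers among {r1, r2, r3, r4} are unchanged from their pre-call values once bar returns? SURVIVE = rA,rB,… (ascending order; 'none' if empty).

prologue: push r3 -> mem[0xe0]=0x32, sp=0xe0
prologue: push r4 -> mem[0xdf]=0x7f, sp=0xdf
body[0] sub  r0, r4, #2 -> r0=0x7d
body[1] sub  r4, r1, r2 -> r4=0x52
body[2] add  r0, r1, #54 -> r0=0x25
body[3] mov  r3, r0 -> r3=0x25
body[4] sub  r1, r2, #8 -> r1=0x95
body[5] mov  r3, r5 -> r3=0x90
epilogue: pop r4=0x7f, sp=0xe0
epilogue: pop r3=0x32, sp=0xe1
r1: caller-saved, written=True
r2: caller-saved, written=False
r3: callee-saved, written=True
r4: callee-saved, written=True

SURVIVE = r2,r3,r4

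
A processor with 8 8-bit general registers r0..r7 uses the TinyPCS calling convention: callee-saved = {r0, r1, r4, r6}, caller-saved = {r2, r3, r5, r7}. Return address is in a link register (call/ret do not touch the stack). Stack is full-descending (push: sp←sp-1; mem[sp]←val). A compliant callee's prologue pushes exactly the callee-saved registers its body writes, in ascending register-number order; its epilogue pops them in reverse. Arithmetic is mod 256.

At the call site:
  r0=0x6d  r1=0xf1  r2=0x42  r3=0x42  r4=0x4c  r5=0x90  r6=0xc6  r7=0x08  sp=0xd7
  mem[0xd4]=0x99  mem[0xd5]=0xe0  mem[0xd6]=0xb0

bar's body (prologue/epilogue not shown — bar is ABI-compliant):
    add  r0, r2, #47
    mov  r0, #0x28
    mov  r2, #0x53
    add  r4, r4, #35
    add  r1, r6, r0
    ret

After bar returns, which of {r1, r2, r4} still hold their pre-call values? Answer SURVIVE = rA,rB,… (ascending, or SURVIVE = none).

prologue: push r0 -> mem[0xd6]=0x6d, sp=0xd6
prologue: push r1 -> mem[0xd5]=0xf1, sp=0xd5
prologue: push r4 -> mem[0xd4]=0x4c, sp=0xd4
body[0] add  r0, r2, #47 -> r0=0x71
body[1] mov  r0, #0x28 -> r0=0x28
body[2] mov  r2, #0x53 -> r2=0x53
body[3] add  r4, r4, #35 -> r4=0x6f
body[4] add  r1, r6, r0 -> r1=0xee
epilogue: pop r4=0x4c, sp=0xd5
epilogue: pop r1=0xf1, sp=0xd6
epilogue: pop r0=0x6d, sp=0xd7
r1: callee-saved, written=True
r2: caller-saved, written=True
r4: callee-saved, written=True

SURVIVE = r1,r4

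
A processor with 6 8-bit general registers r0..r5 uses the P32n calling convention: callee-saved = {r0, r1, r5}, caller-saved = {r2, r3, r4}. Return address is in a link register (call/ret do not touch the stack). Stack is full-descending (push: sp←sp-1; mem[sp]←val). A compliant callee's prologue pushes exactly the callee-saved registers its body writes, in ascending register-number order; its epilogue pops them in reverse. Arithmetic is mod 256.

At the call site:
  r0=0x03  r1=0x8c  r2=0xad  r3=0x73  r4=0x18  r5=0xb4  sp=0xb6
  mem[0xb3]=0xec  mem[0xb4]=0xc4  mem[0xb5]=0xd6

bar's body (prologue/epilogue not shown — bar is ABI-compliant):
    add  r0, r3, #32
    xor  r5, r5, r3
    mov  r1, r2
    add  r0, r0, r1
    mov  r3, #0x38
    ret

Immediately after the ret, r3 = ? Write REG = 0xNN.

REG = 0x38

prologue: push r0 → mem[0xb5]=0x03, sp=0xb5
prologue: push r1 → mem[0xb4]=0x8c, sp=0xb4
prologue: push r5 → mem[0xb3]=0xb4, sp=0xb3
body[0] add  r0, r3, #32 → r0=0x93
body[1] xor  r5, r5, r3 → r5=0xc7
body[2] mov  r1, r2 → r1=0xad
body[3] add  r0, r0, r1 → r0=0x40
body[4] mov  r3, #0x38 → r3=0x38
epilogue: pop r5=0xb4, sp=0xb4
epilogue: pop r1=0x8c, sp=0xb5
epilogue: pop r0=0x03, sp=0xb6
r3 is caller-saved → body value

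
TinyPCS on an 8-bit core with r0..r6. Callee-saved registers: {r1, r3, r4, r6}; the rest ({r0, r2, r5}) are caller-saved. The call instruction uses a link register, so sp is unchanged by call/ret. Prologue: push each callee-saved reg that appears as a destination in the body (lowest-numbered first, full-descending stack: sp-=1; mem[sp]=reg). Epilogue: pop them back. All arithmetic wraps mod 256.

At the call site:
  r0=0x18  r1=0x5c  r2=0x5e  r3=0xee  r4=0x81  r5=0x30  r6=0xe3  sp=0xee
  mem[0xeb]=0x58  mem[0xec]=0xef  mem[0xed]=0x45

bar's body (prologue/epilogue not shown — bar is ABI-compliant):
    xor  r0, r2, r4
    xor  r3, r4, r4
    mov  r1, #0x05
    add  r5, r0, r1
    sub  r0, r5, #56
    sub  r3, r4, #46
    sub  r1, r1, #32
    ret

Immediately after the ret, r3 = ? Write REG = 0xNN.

prologue: push r1 -> mem[0xed]=0x5c, sp=0xed
prologue: push r3 -> mem[0xec]=0xee, sp=0xec
body[0] xor  r0, r2, r4 -> r0=0xdf
body[1] xor  r3, r4, r4 -> r3=0x00
body[2] mov  r1, #0x05 -> r1=0x05
body[3] add  r5, r0, r1 -> r5=0xe4
body[4] sub  r0, r5, #56 -> r0=0xac
body[5] sub  r3, r4, #46 -> r3=0x53
body[6] sub  r1, r1, #32 -> r1=0xe5
epilogue: pop r3=0xee, sp=0xed
epilogue: pop r1=0x5c, sp=0xee
r3 is callee-saved -> restored

REG = 0xee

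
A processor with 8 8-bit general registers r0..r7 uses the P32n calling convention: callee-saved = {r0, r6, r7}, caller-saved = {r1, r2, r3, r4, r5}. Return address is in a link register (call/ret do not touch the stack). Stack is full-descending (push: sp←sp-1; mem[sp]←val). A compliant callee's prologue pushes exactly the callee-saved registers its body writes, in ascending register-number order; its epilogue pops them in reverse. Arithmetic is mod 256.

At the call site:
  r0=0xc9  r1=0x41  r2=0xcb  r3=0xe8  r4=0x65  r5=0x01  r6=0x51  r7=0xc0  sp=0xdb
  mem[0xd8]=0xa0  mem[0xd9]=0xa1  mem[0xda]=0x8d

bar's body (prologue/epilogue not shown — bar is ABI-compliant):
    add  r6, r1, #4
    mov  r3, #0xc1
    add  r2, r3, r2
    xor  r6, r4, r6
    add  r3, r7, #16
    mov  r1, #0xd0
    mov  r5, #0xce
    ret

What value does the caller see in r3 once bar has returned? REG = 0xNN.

REG = 0xd0

prologue: push r6 -> mem[0xda]=0x51, sp=0xda
body[0] add  r6, r1, #4 -> r6=0x45
body[1] mov  r3, #0xc1 -> r3=0xc1
body[2] add  r2, r3, r2 -> r2=0x8c
body[3] xor  r6, r4, r6 -> r6=0x20
body[4] add  r3, r7, #16 -> r3=0xd0
body[5] mov  r1, #0xd0 -> r1=0xd0
body[6] mov  r5, #0xce -> r5=0xce
epilogue: pop r6=0x51, sp=0xdb
r3 is caller-saved -> body value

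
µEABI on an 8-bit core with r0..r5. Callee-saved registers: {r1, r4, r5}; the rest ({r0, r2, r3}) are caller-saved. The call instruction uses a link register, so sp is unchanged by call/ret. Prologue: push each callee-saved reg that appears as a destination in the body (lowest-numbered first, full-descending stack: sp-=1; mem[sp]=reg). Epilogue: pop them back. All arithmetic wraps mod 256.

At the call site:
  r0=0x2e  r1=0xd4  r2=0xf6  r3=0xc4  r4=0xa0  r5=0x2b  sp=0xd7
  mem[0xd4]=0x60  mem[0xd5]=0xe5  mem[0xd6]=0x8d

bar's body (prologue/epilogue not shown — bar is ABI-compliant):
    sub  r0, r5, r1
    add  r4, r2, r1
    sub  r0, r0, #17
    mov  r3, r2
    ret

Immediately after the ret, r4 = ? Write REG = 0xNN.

REG = 0xa0

prologue: push r4 -> mem[0xd6]=0xa0, sp=0xd6
body[0] sub  r0, r5, r1 -> r0=0x57
body[1] add  r4, r2, r1 -> r4=0xca
body[2] sub  r0, r0, #17 -> r0=0x46
body[3] mov  r3, r2 -> r3=0xf6
epilogue: pop r4=0xa0, sp=0xd7
r4 is callee-saved -> restored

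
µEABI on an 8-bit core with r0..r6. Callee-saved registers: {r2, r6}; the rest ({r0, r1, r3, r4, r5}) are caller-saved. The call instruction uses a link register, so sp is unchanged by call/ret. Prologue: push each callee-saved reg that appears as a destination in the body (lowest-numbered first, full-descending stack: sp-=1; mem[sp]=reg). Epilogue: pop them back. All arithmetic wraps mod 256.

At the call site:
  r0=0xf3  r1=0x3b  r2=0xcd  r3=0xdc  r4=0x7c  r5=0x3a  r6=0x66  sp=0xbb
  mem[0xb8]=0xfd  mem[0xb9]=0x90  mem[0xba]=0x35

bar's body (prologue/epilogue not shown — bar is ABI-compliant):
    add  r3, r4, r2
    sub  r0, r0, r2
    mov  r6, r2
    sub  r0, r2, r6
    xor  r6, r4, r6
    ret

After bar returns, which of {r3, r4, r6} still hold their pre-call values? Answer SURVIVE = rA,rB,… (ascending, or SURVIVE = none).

SURVIVE = r4,r6

prologue: push r6 → mem[0xba]=0x66, sp=0xba
body[0] add  r3, r4, r2 → r3=0x49
body[1] sub  r0, r0, r2 → r0=0x26
body[2] mov  r6, r2 → r6=0xcd
body[3] sub  r0, r2, r6 → r0=0x00
body[4] xor  r6, r4, r6 → r6=0xb1
epilogue: pop r6=0x66, sp=0xbb
r3: caller-saved, written=True
r4: caller-saved, written=False
r6: callee-saved, written=True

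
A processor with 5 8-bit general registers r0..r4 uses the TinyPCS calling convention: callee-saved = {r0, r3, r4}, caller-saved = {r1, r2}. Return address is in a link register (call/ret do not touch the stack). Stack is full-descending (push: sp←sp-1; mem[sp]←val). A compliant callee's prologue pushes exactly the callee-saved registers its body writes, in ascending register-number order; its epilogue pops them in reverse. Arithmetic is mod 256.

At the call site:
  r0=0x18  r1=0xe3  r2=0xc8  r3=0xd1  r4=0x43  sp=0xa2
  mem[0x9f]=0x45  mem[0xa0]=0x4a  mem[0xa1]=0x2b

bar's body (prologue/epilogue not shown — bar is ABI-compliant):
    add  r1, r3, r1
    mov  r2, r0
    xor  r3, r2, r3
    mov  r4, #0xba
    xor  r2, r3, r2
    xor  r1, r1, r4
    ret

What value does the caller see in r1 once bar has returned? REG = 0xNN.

REG = 0x0e

prologue: push r3 → mem[0xa1]=0xd1, sp=0xa1
prologue: push r4 → mem[0xa0]=0x43, sp=0xa0
body[0] add  r1, r3, r1 → r1=0xb4
body[1] mov  r2, r0 → r2=0x18
body[2] xor  r3, r2, r3 → r3=0xc9
body[3] mov  r4, #0xba → r4=0xba
body[4] xor  r2, r3, r2 → r2=0xd1
body[5] xor  r1, r1, r4 → r1=0x0e
epilogue: pop r4=0x43, sp=0xa1
epilogue: pop r3=0xd1, sp=0xa2
r1 is caller-saved → body value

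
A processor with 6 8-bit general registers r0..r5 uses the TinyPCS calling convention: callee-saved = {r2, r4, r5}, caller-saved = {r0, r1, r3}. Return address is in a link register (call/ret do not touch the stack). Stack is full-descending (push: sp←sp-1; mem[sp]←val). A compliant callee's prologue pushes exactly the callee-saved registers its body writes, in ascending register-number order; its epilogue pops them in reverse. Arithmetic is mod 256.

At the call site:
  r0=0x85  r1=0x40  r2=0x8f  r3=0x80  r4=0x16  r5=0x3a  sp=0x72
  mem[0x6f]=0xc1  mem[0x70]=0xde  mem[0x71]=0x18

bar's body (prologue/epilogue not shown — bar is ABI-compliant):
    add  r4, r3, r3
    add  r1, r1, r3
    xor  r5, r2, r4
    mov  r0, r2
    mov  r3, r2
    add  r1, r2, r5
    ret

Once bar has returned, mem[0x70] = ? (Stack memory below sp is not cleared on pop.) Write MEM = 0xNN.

prologue: push r4 -> mem[0x71]=0x16, sp=0x71
prologue: push r5 -> mem[0x70]=0x3a, sp=0x70
body[0] add  r4, r3, r3 -> r4=0x00
body[1] add  r1, r1, r3 -> r1=0xc0
body[2] xor  r5, r2, r4 -> r5=0x8f
body[3] mov  r0, r2 -> r0=0x8f
body[4] mov  r3, r2 -> r3=0x8f
body[5] add  r1, r2, r5 -> r1=0x1e
epilogue: pop r5=0x3a, sp=0x71
epilogue: pop r4=0x16, sp=0x72
prologue pushed ['r4', 'r5'] at ['0x71', '0x70']

MEM = 0x3a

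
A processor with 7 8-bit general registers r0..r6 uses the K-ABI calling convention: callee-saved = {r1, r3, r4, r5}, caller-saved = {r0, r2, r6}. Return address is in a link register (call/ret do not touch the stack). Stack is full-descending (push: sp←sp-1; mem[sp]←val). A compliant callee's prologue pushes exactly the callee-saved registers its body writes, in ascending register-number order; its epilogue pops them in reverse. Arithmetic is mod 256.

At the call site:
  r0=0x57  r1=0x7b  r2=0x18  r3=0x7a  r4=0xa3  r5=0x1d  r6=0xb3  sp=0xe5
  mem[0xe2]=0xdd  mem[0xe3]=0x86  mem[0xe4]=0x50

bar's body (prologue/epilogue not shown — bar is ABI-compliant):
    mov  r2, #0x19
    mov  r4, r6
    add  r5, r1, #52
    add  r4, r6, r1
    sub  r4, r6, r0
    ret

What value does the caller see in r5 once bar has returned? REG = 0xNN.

REG = 0x1d

prologue: push r4 → mem[0xe4]=0xa3, sp=0xe4
prologue: push r5 → mem[0xe3]=0x1d, sp=0xe3
body[0] mov  r2, #0x19 → r2=0x19
body[1] mov  r4, r6 → r4=0xb3
body[2] add  r5, r1, #52 → r5=0xaf
body[3] add  r4, r6, r1 → r4=0x2e
body[4] sub  r4, r6, r0 → r4=0x5c
epilogue: pop r5=0x1d, sp=0xe4
epilogue: pop r4=0xa3, sp=0xe5
r5 is callee-saved → restored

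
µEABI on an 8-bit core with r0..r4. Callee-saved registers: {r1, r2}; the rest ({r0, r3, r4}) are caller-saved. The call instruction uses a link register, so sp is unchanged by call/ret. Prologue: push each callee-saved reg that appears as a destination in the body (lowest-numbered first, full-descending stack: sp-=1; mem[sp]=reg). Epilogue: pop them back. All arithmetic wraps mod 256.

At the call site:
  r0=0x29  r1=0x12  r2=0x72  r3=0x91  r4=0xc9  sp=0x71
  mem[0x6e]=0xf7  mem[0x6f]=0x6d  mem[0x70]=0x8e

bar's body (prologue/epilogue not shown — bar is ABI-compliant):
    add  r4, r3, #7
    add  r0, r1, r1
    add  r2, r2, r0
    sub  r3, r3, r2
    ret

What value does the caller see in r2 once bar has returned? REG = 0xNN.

REG = 0x72

prologue: push r2 → mem[0x70]=0x72, sp=0x70
body[0] add  r4, r3, #7 → r4=0x98
body[1] add  r0, r1, r1 → r0=0x24
body[2] add  r2, r2, r0 → r2=0x96
body[3] sub  r3, r3, r2 → r3=0xfb
epilogue: pop r2=0x72, sp=0x71
r2 is callee-saved → restored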